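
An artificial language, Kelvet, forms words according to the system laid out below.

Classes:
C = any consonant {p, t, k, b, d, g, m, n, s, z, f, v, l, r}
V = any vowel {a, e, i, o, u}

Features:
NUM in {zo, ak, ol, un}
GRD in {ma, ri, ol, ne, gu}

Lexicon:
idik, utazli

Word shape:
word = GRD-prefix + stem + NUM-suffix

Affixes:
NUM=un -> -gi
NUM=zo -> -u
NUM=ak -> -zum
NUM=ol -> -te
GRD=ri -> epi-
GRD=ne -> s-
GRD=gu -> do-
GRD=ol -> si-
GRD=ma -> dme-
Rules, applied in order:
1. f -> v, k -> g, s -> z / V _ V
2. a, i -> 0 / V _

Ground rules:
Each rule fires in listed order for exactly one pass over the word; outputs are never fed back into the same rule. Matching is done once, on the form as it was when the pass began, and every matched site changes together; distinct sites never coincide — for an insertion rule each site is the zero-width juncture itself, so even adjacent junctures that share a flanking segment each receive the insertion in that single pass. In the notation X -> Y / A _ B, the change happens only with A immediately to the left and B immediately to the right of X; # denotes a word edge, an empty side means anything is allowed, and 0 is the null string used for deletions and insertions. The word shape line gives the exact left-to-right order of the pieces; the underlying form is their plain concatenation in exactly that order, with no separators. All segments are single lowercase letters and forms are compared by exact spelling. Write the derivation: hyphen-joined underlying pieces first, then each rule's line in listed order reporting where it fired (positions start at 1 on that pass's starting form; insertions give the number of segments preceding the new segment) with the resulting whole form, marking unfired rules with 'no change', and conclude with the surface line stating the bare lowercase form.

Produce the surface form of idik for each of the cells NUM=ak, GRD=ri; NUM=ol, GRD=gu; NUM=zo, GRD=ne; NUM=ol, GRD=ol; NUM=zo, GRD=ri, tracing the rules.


cell NUM=ak, GRD=ri:
underlying: epi-idik-zum
1. f -> v, k -> g, s -> z / V _ V: no change
2. a, i -> 0 / V _: fires at position(s) 4: epidikzum
surface: epidikzum

cell NUM=ol, GRD=gu:
underlying: do-idik-te
1. f -> v, k -> g, s -> z / V _ V: no change
2. a, i -> 0 / V _: fires at position(s) 3: dodikte
surface: dodikte

cell NUM=zo, GRD=ne:
underlying: s-idik-u
1. f -> v, k -> g, s -> z / V _ V: fires at position(s) 5: sidigu
2. a, i -> 0 / V _: no change
surface: sidigu

cell NUM=ol, GRD=ol:
underlying: si-idik-te
1. f -> v, k -> g, s -> z / V _ V: no change
2. a, i -> 0 / V _: fires at position(s) 3: sidikte
surface: sidikte

cell NUM=zo, GRD=ri:
underlying: epi-idik-u
1. f -> v, k -> g, s -> z / V _ V: fires at position(s) 7: epiidigu
2. a, i -> 0 / V _: fires at position(s) 4: epidigu
surface: epidigu


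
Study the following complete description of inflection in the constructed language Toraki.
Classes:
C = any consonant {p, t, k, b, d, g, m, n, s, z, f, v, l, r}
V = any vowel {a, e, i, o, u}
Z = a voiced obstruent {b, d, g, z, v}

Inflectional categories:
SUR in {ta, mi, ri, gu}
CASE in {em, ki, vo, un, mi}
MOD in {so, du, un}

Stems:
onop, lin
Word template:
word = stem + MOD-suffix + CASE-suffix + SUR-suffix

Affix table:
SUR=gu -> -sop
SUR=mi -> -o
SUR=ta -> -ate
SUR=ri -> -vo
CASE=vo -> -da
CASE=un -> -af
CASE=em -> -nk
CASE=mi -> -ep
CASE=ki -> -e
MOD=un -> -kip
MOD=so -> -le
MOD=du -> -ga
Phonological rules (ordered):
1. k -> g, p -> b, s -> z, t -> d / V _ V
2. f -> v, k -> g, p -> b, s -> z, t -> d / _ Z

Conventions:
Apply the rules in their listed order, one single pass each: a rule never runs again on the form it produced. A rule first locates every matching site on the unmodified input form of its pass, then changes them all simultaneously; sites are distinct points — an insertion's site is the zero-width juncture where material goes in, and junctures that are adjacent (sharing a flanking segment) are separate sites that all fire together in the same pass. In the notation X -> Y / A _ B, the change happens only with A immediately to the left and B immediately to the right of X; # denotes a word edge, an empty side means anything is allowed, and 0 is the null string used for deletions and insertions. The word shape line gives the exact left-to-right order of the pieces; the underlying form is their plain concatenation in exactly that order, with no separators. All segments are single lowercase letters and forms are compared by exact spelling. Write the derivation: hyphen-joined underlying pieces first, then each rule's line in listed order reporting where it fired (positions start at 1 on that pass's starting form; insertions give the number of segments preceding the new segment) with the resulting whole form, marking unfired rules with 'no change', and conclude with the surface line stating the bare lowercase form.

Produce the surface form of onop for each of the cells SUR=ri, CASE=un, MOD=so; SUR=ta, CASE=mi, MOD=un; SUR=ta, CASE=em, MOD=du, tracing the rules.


cell SUR=ri, CASE=un, MOD=so:
underlying: onop-le-af-vo
1. k -> g, p -> b, s -> z, t -> d / V _ V: no change
2. f -> v, k -> g, p -> b, s -> z, t -> d / _ Z: fires at position(s) 8: onopleavvo
surface: onopleavvo

cell SUR=ta, CASE=mi, MOD=un:
underlying: onop-kip-ep-ate
1. k -> g, p -> b, s -> z, t -> d / V _ V: fires at position(s) 7, 9, 11: onopkibebade
2. f -> v, k -> g, p -> b, s -> z, t -> d / _ Z: no change
surface: onopkibebade

cell SUR=ta, CASE=em, MOD=du:
underlying: onop-ga-nk-ate
1. k -> g, p -> b, s -> z, t -> d / V _ V: fires at position(s) 10: onopgankade
2. f -> v, k -> g, p -> b, s -> z, t -> d / _ Z: fires at position(s) 4: onobgankade
surface: onobgankade


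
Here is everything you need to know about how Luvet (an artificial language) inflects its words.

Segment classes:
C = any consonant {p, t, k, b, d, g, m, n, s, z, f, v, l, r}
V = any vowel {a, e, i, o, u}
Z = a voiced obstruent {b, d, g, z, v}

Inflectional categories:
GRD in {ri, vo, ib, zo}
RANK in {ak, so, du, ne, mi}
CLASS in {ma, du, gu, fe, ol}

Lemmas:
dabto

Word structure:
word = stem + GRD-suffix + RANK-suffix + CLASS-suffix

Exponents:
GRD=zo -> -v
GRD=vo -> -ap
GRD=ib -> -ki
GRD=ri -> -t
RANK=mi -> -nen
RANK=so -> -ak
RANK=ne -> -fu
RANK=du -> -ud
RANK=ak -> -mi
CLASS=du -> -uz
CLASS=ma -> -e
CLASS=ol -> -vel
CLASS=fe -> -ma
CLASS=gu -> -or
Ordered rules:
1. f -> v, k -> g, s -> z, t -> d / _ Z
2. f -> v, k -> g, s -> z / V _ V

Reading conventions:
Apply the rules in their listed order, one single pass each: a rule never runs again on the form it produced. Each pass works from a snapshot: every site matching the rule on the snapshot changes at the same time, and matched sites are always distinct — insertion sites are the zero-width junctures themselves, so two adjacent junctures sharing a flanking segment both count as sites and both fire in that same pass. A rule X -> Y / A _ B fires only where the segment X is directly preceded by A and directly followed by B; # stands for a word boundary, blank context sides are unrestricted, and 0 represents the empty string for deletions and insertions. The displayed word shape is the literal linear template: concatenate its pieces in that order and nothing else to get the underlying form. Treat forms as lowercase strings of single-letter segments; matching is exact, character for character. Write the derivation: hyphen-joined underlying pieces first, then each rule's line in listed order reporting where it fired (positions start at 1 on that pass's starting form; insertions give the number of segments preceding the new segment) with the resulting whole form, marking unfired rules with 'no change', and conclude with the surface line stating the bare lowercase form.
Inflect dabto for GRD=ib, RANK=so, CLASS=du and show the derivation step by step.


underlying: dabto-ki-ak-uz
1. f -> v, k -> g, s -> z, t -> d / _ Z: no change
2. f -> v, k -> g, s -> z / V _ V: fires at position(s) 6, 9: dabtogiaguz
surface: dabtogiaguz


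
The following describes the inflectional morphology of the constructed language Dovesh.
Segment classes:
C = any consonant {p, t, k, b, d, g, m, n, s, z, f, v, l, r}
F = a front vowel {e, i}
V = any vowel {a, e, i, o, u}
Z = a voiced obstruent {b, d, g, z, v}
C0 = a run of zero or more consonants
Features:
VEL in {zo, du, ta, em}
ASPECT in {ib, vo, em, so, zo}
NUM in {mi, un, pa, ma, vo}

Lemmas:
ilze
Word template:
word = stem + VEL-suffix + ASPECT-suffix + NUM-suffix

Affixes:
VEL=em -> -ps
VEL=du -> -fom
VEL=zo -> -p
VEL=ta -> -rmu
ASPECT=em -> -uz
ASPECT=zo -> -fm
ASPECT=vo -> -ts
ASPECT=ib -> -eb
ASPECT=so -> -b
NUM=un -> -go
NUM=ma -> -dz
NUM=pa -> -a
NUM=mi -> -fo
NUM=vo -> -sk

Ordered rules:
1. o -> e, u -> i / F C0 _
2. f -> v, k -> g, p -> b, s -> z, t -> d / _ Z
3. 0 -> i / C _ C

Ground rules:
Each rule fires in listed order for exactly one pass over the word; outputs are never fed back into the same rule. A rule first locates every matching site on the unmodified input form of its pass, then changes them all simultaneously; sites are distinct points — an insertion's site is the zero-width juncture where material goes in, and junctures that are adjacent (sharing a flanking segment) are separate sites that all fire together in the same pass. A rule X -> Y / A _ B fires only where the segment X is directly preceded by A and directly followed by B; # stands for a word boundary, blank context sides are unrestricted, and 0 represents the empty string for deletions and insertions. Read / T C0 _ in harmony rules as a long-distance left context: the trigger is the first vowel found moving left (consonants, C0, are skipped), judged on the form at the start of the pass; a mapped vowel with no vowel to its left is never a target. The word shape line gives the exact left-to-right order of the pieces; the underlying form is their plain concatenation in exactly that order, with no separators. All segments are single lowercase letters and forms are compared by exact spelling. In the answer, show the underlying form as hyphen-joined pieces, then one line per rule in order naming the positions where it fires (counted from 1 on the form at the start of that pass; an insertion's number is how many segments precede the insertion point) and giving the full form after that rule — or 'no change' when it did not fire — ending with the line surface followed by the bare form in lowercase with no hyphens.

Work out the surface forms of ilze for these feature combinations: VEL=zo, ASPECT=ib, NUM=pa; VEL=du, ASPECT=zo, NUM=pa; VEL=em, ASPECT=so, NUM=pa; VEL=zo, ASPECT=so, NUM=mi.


cell VEL=zo, ASPECT=ib, NUM=pa:
underlying: ilze-p-eb-a
1. o -> e, u -> i / F C0 _: no change
2. f -> v, k -> g, p -> b, s -> z, t -> d / _ Z: no change
3. 0 -> i / C _ C: inserts after position(s) 2: ilizepeba
surface: ilizepeba

cell VEL=du, ASPECT=zo, NUM=pa:
underlying: ilze-fom-fm-a
1. o -> e, u -> i / F C0 _: fires at position(s) 6: ilzefemfma
2. f -> v, k -> g, p -> b, s -> z, t -> d / _ Z: no change
3. 0 -> i / C _ C: inserts after position(s) 2, 7, 8: ilizefemifima
surface: ilizefemifima

cell VEL=em, ASPECT=so, NUM=pa:
underlying: ilze-ps-b-a
1. o -> e, u -> i / F C0 _: no change
2. f -> v, k -> g, p -> b, s -> z, t -> d / _ Z: fires at position(s) 6: ilzepzba
3. 0 -> i / C _ C: inserts after position(s) 2, 5, 6: ilizepiziba
surface: ilizepiziba

cell VEL=zo, ASPECT=so, NUM=mi:
underlying: ilze-p-b-fo
1. o -> e, u -> i / F C0 _: fires at position(s) 8: ilzepbfe
2. f -> v, k -> g, p -> b, s -> z, t -> d / _ Z: fires at position(s) 5: ilzebbfe
3. 0 -> i / C _ C: inserts after position(s) 2, 5, 6: ilizebibife
surface: ilizebibife


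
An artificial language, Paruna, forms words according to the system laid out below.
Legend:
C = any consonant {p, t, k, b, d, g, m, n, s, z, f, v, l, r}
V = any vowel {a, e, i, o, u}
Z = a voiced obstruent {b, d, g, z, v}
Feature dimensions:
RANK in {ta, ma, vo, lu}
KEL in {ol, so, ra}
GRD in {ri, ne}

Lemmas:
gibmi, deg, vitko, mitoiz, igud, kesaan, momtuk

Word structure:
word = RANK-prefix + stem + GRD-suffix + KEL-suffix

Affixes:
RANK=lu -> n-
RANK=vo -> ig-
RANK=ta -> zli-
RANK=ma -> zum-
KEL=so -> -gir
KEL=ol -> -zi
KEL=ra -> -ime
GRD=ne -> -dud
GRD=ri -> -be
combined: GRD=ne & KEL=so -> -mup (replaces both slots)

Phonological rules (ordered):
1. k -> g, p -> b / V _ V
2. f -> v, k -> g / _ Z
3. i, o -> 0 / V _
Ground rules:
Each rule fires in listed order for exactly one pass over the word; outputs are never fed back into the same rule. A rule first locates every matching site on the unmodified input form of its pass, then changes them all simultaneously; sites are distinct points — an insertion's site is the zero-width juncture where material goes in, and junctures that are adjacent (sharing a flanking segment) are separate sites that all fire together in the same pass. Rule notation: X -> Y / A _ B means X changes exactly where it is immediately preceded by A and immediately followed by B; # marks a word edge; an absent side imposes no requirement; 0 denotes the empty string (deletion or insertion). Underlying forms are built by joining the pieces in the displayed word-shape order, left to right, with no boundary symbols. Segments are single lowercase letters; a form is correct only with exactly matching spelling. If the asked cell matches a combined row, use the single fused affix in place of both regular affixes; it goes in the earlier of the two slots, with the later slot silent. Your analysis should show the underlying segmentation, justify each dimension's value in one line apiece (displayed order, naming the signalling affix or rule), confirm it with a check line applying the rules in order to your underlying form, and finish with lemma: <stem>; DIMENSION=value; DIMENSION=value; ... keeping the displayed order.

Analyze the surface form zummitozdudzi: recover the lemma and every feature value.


underlying: zum-mitoiz-dud-zi
RANK=ma - signalled by the affix zum-
KEL=ol - signalled by the affix -zi
GRD=ne - signalled by the affix -dud
check: zummitoizdudzi -> zummitoizdudzi -> zummitoizdudzi -> zummitozdudzi
lemma: mitoiz; RANK=ma; KEL=ol; GRD=ne


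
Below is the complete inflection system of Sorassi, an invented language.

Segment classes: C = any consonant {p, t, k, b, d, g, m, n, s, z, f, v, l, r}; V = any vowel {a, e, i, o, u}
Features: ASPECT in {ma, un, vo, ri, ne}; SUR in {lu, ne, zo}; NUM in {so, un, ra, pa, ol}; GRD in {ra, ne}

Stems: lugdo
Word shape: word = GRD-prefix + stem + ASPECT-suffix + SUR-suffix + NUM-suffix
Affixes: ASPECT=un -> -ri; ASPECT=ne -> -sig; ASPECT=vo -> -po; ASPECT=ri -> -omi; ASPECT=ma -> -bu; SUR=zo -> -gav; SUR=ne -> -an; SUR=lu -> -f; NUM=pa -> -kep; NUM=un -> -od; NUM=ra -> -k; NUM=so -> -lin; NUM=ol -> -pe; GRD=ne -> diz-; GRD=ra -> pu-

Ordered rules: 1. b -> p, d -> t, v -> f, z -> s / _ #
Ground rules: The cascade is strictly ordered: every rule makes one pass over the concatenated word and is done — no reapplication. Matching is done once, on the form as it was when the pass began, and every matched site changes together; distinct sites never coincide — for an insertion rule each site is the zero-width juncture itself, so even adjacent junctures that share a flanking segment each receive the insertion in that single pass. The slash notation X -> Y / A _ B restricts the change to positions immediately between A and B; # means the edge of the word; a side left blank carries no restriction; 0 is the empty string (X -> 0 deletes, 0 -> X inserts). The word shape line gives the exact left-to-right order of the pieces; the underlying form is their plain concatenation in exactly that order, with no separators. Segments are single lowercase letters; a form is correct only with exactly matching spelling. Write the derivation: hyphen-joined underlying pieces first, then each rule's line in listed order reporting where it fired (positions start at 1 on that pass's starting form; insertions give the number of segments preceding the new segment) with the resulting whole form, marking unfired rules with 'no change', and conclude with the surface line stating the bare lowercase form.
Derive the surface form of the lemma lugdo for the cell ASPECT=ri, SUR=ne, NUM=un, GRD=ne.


underlying: diz-lugdo-omi-an-od
1. b -> p, d -> t, v -> f, z -> s / _ #: fires at position(s) 15: dizlugdoomianot
surface: dizlugdoomianot


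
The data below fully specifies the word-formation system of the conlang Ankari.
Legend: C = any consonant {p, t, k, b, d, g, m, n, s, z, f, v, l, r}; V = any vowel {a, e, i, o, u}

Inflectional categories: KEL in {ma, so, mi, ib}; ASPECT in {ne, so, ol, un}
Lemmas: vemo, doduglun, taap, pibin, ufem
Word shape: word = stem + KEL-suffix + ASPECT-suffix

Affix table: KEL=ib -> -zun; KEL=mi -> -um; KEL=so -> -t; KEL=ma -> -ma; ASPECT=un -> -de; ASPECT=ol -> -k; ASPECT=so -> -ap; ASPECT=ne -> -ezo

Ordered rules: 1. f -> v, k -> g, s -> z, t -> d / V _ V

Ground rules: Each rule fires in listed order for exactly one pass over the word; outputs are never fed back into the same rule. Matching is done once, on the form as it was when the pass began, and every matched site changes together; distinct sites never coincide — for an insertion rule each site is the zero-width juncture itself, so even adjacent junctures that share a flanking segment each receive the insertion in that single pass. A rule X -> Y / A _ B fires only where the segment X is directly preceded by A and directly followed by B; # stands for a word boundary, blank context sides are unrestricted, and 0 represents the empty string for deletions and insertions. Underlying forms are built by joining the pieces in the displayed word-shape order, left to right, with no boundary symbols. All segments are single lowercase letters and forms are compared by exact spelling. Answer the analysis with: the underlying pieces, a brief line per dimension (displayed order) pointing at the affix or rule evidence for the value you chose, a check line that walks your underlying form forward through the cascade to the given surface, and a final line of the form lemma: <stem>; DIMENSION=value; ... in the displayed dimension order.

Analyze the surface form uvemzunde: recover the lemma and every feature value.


underlying: ufem-zun-de
KEL=ib - signalled by the affix -zun
ASPECT=un - signalled by the affix -de
check: ufemzunde -> uvemzunde
lemma: ufem; KEL=ib; ASPECT=un


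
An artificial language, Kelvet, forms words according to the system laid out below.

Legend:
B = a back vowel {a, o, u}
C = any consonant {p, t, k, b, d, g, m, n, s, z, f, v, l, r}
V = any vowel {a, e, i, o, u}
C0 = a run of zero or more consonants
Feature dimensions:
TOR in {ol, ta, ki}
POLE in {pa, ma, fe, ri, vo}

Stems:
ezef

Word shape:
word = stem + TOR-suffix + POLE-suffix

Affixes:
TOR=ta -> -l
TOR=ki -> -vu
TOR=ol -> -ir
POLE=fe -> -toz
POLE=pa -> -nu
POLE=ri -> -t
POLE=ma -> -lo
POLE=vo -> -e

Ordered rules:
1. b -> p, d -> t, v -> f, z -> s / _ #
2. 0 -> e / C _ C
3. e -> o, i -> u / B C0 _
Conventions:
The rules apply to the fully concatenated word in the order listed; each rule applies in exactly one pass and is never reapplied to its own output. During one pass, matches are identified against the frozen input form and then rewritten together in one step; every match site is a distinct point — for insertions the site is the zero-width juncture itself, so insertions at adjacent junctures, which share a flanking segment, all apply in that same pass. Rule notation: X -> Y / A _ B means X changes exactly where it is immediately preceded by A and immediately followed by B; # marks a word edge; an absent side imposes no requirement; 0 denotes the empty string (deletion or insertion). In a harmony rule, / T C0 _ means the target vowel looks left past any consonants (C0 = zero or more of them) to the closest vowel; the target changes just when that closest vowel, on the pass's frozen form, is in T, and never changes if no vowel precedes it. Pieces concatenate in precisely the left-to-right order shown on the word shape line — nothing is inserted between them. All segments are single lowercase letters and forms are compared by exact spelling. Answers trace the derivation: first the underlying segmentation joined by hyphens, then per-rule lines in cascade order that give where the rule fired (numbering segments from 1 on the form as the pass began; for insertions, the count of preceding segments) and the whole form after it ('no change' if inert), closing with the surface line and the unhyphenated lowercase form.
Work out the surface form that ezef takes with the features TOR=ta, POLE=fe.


underlying: ezef-l-toz
1. b -> p, d -> t, v -> f, z -> s / _ #: fires at position(s) 8: ezefltos
2. 0 -> e / C _ C: inserts after position(s) 4, 5: ezefeletos
3. e -> o, i -> u / B C0 _: no change
surface: ezefeletos


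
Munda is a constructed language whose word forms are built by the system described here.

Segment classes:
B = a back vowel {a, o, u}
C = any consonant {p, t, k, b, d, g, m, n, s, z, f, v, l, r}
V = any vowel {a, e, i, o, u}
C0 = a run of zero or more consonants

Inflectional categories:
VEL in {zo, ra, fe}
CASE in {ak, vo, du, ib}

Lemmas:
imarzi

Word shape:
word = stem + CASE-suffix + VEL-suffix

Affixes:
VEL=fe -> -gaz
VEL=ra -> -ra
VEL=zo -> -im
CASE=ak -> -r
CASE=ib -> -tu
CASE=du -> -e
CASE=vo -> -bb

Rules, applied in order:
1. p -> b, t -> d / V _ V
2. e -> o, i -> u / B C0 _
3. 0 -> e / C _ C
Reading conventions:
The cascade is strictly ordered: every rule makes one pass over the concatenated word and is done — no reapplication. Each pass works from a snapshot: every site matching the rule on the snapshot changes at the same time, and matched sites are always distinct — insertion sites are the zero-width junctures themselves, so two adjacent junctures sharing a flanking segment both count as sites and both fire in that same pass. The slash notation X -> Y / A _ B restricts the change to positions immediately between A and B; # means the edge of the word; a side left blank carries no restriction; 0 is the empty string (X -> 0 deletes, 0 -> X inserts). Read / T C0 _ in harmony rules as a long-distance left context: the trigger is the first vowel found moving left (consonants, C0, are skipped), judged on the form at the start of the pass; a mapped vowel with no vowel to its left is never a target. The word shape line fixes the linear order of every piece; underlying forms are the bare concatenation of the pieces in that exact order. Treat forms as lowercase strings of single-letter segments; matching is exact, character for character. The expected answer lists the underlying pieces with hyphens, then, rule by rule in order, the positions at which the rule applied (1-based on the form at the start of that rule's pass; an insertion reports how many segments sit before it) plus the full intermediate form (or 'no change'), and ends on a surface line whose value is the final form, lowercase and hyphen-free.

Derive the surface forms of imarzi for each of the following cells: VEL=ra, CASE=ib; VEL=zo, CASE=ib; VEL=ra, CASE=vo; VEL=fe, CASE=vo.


cell VEL=ra, CASE=ib:
underlying: imarzi-tu-ra
1. p -> b, t -> d / V _ V: fires at position(s) 7: imarzidura
2. e -> o, i -> u / B C0 _: fires at position(s) 6: imarzudura
3. 0 -> e / C _ C: inserts after position(s) 4: imarezudura
surface: imarezudura

cell VEL=zo, CASE=ib:
underlying: imarzi-tu-im
1. p -> b, t -> d / V _ V: fires at position(s) 7: imarziduim
2. e -> o, i -> u / B C0 _: fires at position(s) 6, 9: imarzuduum
3. 0 -> e / C _ C: inserts after position(s) 4: imarezuduum
surface: imarezuduum

cell VEL=ra, CASE=vo:
underlying: imarzi-bb-ra
1. p -> b, t -> d / V _ V: no change
2. e -> o, i -> u / B C0 _: fires at position(s) 6: imarzubbra
3. 0 -> e / C _ C: inserts after position(s) 4, 7, 8: imarezubebera
surface: imarezubebera

cell VEL=fe, CASE=vo:
underlying: imarzi-bb-gaz
1. p -> b, t -> d / V _ V: no change
2. e -> o, i -> u / B C0 _: fires at position(s) 6: imarzubbgaz
3. 0 -> e / C _ C: inserts after position(s) 4, 7, 8: imarezubebegaz
surface: imarezubebegaz


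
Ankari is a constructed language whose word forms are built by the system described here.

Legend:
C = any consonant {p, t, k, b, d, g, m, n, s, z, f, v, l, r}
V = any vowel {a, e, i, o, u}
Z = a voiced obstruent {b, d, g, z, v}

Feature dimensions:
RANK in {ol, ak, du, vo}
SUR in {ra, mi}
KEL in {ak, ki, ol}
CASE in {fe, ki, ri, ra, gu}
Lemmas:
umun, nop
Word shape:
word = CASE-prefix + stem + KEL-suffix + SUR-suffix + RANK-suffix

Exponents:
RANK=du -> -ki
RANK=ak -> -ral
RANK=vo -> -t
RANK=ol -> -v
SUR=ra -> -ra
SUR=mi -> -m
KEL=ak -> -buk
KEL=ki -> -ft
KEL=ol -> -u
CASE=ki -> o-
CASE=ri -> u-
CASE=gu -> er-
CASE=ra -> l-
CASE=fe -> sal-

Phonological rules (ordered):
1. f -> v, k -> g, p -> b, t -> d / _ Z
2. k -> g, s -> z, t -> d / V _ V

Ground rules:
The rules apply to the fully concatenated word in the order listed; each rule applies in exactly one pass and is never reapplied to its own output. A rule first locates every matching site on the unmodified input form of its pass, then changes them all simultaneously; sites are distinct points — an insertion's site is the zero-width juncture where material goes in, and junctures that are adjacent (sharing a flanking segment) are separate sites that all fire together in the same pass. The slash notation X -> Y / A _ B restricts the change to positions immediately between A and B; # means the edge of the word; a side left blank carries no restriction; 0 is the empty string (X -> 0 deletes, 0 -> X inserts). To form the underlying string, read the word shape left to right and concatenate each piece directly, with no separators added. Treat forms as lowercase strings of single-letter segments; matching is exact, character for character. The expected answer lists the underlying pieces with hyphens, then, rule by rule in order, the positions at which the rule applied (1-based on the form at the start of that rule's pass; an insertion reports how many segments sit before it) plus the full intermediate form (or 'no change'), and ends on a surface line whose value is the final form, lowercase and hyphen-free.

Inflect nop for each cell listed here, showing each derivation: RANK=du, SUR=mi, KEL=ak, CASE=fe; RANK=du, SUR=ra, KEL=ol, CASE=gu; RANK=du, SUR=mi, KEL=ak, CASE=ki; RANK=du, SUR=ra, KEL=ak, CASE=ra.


cell RANK=du, SUR=mi, KEL=ak, CASE=fe:
underlying: sal-nop-buk-m-ki
1. f -> v, k -> g, p -> b, t -> d / _ Z: fires at position(s) 6: salnobbukmki
2. k -> g, s -> z, t -> d / V _ V: no change
surface: salnobbukmki

cell RANK=du, SUR=ra, KEL=ol, CASE=gu:
underlying: er-nop-u-ra-ki
1. f -> v, k -> g, p -> b, t -> d / _ Z: no change
2. k -> g, s -> z, t -> d / V _ V: fires at position(s) 9: ernopuragi
surface: ernopuragi

cell RANK=du, SUR=mi, KEL=ak, CASE=ki:
underlying: o-nop-buk-m-ki
1. f -> v, k -> g, p -> b, t -> d / _ Z: fires at position(s) 4: onobbukmki
2. k -> g, s -> z, t -> d / V _ V: no change
surface: onobbukmki

cell RANK=du, SUR=ra, KEL=ak, CASE=ra:
underlying: l-nop-buk-ra-ki
1. f -> v, k -> g, p -> b, t -> d / _ Z: fires at position(s) 4: lnobbukraki
2. k -> g, s -> z, t -> d / V _ V: fires at position(s) 10: lnobbukragi
surface: lnobbukragi


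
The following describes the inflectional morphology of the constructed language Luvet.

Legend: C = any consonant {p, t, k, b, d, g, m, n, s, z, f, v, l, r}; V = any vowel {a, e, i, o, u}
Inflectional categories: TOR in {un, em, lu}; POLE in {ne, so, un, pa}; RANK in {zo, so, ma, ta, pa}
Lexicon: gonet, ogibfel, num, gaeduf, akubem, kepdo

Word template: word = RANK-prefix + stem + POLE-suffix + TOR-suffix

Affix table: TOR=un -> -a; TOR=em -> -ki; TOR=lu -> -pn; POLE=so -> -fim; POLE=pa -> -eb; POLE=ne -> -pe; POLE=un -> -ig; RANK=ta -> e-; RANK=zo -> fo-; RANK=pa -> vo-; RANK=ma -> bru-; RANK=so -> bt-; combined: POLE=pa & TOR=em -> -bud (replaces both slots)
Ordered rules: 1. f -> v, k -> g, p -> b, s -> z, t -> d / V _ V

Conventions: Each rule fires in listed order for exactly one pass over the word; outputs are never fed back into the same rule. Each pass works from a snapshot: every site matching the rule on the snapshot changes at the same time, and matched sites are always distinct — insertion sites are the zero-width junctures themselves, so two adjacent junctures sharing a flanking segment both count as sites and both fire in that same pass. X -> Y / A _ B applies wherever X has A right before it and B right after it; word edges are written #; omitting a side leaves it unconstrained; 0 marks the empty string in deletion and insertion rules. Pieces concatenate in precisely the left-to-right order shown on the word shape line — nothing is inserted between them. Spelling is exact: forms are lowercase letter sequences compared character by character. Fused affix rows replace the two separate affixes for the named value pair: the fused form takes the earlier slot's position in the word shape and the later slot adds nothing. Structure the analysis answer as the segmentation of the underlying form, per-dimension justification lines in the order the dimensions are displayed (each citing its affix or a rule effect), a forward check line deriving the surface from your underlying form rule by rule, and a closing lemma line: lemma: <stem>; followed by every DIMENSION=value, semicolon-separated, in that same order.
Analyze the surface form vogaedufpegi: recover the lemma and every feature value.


underlying: vo-gaeduf-pe-ki
TOR=em - signalled by the affix -ki
POLE=ne - signalled by the affix -pe
RANK=pa - signalled by the affix vo-
check: vogaedufpeki -> vogaedufpegi
lemma: gaeduf; TOR=em; POLE=ne; RANK=pa


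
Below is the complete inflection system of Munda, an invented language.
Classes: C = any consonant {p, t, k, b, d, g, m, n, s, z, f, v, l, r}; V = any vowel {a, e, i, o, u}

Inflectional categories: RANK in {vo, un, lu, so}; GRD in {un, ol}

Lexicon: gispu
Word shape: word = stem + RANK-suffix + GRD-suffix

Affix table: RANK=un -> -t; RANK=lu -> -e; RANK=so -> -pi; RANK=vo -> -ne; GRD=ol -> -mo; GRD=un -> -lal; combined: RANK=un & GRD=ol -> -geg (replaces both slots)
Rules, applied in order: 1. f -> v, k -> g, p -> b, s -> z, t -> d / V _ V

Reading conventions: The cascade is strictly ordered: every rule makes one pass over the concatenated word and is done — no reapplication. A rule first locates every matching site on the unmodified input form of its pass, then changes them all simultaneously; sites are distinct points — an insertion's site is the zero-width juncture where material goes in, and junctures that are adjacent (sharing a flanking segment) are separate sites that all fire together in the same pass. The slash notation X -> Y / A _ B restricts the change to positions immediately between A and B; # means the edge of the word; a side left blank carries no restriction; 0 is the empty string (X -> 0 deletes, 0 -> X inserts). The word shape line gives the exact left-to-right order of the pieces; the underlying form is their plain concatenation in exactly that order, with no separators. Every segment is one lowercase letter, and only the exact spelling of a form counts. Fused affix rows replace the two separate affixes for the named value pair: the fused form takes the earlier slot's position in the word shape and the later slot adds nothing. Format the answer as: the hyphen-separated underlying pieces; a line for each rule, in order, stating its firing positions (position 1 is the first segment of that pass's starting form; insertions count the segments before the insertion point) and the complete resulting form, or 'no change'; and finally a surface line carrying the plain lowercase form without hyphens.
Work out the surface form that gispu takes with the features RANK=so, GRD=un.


underlying: gispu-pi-lal
1. f -> v, k -> g, p -> b, s -> z, t -> d / V _ V: fires at position(s) 6: gispubilal
surface: gispubilal


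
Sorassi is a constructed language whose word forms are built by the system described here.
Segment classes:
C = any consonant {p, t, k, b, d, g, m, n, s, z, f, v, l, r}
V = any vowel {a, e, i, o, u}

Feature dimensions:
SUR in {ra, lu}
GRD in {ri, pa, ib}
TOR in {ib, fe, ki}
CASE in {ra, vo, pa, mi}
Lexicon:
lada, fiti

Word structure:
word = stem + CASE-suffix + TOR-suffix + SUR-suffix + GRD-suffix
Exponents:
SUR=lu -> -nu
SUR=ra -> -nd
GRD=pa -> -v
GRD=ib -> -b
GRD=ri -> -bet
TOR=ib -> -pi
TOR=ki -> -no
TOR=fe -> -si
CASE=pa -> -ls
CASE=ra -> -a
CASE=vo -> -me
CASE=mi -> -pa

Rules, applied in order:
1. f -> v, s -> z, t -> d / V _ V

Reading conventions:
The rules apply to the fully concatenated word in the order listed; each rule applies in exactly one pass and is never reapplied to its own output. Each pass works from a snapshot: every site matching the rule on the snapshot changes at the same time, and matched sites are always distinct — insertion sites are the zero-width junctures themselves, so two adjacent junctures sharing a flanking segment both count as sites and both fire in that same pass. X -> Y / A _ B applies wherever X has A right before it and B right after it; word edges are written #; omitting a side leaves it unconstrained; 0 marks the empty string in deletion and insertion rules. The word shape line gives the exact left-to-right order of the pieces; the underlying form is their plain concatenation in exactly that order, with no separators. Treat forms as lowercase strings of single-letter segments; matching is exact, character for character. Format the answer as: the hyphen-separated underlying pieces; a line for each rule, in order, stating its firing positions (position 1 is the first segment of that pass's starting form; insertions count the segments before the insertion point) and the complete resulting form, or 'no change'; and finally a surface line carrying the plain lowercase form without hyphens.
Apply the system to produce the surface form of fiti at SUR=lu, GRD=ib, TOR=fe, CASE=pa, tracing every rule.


underlying: fiti-ls-si-nu-b
1. f -> v, s -> z, t -> d / V _ V: fires at position(s) 3: fidilssinub
surface: fidilssinub


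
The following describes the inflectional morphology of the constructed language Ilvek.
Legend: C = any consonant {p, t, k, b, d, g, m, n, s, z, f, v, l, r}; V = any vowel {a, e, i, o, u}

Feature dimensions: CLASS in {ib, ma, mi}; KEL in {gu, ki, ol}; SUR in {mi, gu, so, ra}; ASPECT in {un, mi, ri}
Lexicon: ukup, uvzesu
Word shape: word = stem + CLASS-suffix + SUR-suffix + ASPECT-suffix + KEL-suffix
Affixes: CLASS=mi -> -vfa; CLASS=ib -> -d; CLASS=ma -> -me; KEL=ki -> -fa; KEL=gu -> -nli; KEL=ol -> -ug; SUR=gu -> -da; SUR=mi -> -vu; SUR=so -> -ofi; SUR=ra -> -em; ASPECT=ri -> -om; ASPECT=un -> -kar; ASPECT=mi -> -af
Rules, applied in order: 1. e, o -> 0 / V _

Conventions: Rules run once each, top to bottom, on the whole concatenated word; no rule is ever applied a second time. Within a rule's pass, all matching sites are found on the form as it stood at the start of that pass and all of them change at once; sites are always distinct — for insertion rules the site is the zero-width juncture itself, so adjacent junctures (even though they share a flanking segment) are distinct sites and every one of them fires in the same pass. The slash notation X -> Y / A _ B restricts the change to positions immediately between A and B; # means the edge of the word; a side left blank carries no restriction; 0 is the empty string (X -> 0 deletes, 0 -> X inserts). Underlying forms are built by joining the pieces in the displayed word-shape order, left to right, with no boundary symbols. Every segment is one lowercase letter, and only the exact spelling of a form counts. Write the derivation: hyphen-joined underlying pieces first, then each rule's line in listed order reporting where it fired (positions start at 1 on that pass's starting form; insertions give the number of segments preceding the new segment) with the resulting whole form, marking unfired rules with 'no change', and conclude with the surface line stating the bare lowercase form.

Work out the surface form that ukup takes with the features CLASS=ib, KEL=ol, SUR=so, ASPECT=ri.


underlying: ukup-d-ofi-om-ug
1. e, o -> 0 / V _: fires at position(s) 9: ukupdofimug
surface: ukupdofimug


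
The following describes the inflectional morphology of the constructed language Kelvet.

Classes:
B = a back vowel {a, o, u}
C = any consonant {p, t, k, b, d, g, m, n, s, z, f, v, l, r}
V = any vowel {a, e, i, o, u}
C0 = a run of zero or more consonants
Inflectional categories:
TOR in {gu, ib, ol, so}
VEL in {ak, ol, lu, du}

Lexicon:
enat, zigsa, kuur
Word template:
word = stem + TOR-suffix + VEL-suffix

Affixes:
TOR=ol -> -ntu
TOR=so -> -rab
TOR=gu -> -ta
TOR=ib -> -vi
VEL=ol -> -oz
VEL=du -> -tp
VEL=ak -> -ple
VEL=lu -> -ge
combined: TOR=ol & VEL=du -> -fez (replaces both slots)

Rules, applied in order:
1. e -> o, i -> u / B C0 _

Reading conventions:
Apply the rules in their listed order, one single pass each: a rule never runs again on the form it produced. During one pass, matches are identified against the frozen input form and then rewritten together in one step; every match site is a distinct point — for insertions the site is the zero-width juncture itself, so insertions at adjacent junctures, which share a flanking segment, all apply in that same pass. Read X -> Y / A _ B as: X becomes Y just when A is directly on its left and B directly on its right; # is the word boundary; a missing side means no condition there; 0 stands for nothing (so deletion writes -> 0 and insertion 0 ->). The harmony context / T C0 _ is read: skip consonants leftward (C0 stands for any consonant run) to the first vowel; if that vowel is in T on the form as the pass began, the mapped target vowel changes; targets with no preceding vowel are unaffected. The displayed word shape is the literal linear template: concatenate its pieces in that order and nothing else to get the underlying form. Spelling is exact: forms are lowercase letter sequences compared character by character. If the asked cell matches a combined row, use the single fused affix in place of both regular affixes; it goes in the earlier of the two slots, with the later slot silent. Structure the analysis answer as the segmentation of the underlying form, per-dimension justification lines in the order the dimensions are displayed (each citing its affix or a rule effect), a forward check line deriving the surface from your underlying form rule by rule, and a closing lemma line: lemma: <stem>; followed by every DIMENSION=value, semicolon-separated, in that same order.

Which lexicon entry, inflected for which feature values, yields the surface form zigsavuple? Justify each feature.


underlying: zigsa-vi-ple
TOR=ib - signalled by the affix -vi
VEL=ak - signalled by the affix -ple
check: zigsaviple -> zigsavuple
lemma: zigsa; TOR=ib; VEL=ak


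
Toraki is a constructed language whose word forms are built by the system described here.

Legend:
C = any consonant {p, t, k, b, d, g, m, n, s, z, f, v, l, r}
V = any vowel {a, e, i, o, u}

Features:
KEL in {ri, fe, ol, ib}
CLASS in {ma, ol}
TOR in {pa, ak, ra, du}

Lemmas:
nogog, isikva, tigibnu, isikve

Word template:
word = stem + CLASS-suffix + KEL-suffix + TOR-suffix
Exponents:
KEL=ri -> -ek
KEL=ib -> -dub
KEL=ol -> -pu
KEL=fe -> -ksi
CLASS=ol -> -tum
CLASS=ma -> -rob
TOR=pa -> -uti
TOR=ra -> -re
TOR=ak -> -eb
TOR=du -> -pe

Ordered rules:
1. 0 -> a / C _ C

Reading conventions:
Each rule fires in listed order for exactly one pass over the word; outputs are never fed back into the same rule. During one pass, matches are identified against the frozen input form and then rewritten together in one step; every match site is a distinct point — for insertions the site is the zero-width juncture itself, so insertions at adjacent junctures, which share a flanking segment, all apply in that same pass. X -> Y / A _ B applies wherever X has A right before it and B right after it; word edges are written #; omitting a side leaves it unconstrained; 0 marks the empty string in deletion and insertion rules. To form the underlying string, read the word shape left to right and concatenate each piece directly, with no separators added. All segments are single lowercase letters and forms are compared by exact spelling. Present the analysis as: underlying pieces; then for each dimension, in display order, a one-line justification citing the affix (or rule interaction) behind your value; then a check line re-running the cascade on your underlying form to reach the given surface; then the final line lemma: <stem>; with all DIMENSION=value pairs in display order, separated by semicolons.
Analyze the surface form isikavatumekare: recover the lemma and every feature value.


underlying: isikva-tum-ek-re
KEL=ri - signalled by the affix -ek
CLASS=ol - signalled by the affix -tum
TOR=ra - signalled by the affix -re
check: isikvatumekre -> isikavatumekare
lemma: isikva; KEL=ri; CLASS=ol; TOR=ra
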